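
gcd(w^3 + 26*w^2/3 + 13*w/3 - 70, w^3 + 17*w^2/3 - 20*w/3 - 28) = w^2 + 11*w/3 - 14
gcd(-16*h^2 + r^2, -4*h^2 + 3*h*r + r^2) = 4*h + r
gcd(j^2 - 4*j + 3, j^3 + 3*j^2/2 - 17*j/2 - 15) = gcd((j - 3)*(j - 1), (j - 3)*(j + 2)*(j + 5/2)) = j - 3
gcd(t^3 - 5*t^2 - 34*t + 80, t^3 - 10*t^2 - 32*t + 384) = t - 8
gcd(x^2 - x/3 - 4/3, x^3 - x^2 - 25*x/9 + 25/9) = 1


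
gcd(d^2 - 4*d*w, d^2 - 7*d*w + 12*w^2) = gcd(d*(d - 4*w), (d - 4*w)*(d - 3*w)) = -d + 4*w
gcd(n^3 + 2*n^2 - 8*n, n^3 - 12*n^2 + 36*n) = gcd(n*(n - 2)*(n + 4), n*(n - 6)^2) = n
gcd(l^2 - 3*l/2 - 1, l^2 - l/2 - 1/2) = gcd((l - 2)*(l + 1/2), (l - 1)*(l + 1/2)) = l + 1/2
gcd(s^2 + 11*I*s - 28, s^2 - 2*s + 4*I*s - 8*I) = s + 4*I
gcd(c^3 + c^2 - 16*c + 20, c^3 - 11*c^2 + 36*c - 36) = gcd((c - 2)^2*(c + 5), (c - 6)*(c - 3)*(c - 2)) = c - 2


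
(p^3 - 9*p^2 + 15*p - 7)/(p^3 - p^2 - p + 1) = (p - 7)/(p + 1)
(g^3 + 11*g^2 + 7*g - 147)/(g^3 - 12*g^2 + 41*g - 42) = (g^2 + 14*g + 49)/(g^2 - 9*g + 14)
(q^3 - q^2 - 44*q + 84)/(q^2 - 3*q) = (q^3 - q^2 - 44*q + 84)/(q*(q - 3))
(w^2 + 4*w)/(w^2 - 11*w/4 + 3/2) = 4*w*(w + 4)/(4*w^2 - 11*w + 6)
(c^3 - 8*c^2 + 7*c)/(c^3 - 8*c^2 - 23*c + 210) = c*(c - 1)/(c^2 - c - 30)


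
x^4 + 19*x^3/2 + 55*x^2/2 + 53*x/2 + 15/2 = (x + 1/2)*(x + 1)*(x + 3)*(x + 5)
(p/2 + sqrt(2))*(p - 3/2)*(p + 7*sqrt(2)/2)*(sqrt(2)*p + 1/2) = sqrt(2)*p^4/2 - 3*sqrt(2)*p^3/4 + 23*p^3/4 - 69*p^2/8 + 67*sqrt(2)*p^2/8 - 201*sqrt(2)*p/16 + 7*p/2 - 21/4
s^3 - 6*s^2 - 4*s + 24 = (s - 6)*(s - 2)*(s + 2)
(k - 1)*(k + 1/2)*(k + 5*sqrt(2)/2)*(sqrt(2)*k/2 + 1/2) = sqrt(2)*k^4/2 - sqrt(2)*k^3/4 + 3*k^3 - 3*k^2/2 + sqrt(2)*k^2 - 3*k/2 - 5*sqrt(2)*k/8 - 5*sqrt(2)/8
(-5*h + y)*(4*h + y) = -20*h^2 - h*y + y^2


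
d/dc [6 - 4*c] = -4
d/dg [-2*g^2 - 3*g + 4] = -4*g - 3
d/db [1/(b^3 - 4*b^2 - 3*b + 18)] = (-3*b^2 + 8*b + 3)/(b^3 - 4*b^2 - 3*b + 18)^2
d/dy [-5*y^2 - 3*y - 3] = -10*y - 3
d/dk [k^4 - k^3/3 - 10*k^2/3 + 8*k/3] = 4*k^3 - k^2 - 20*k/3 + 8/3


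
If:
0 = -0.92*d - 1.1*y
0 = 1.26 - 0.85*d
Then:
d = 1.48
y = -1.24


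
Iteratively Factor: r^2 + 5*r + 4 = (r + 1)*(r + 4)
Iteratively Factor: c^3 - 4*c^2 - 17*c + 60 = (c - 3)*(c^2 - c - 20) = (c - 5)*(c - 3)*(c + 4)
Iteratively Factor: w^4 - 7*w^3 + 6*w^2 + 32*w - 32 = (w - 1)*(w^3 - 6*w^2 + 32) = (w - 4)*(w - 1)*(w^2 - 2*w - 8) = (w - 4)*(w - 1)*(w + 2)*(w - 4)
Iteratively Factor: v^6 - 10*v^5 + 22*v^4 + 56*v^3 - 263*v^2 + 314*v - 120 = (v - 1)*(v^5 - 9*v^4 + 13*v^3 + 69*v^2 - 194*v + 120) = (v - 5)*(v - 1)*(v^4 - 4*v^3 - 7*v^2 + 34*v - 24) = (v - 5)*(v - 1)^2*(v^3 - 3*v^2 - 10*v + 24) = (v - 5)*(v - 2)*(v - 1)^2*(v^2 - v - 12) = (v - 5)*(v - 2)*(v - 1)^2*(v + 3)*(v - 4)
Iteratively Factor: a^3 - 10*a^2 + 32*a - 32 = (a - 4)*(a^2 - 6*a + 8) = (a - 4)^2*(a - 2)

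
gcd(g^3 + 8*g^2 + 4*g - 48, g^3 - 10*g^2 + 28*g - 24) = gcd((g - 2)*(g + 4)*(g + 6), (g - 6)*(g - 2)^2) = g - 2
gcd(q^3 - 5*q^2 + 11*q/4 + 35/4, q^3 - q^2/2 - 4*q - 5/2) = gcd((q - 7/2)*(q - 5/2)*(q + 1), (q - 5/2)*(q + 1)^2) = q^2 - 3*q/2 - 5/2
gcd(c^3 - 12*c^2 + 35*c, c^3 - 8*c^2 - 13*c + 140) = c^2 - 12*c + 35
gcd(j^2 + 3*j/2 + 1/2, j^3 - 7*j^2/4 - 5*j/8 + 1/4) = j + 1/2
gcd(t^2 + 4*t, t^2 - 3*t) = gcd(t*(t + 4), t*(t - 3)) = t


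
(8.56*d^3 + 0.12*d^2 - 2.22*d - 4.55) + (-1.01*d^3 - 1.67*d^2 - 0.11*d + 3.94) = 7.55*d^3 - 1.55*d^2 - 2.33*d - 0.61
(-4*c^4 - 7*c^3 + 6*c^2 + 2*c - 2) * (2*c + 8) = -8*c^5 - 46*c^4 - 44*c^3 + 52*c^2 + 12*c - 16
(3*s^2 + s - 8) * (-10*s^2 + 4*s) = -30*s^4 + 2*s^3 + 84*s^2 - 32*s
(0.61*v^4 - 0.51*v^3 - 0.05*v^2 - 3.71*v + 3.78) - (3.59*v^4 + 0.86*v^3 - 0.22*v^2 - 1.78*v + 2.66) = -2.98*v^4 - 1.37*v^3 + 0.17*v^2 - 1.93*v + 1.12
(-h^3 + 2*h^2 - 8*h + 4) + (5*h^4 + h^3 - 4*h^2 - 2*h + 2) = 5*h^4 - 2*h^2 - 10*h + 6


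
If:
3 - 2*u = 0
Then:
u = 3/2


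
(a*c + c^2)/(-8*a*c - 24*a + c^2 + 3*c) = c*(-a - c)/(8*a*c + 24*a - c^2 - 3*c)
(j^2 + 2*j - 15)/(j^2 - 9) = (j + 5)/(j + 3)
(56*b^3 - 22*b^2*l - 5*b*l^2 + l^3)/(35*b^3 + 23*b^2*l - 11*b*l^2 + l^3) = (8*b^2 - 2*b*l - l^2)/(5*b^2 + 4*b*l - l^2)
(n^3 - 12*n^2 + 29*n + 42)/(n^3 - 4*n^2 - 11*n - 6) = (n - 7)/(n + 1)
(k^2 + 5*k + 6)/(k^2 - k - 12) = (k + 2)/(k - 4)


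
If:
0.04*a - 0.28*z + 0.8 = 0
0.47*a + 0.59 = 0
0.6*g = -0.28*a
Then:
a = -1.26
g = 0.59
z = 2.68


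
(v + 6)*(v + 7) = v^2 + 13*v + 42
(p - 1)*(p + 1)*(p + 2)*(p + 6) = p^4 + 8*p^3 + 11*p^2 - 8*p - 12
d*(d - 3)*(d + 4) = d^3 + d^2 - 12*d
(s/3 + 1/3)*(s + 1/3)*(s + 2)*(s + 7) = s^4/3 + 31*s^3/9 + 79*s^2/9 + 65*s/9 + 14/9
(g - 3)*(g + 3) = g^2 - 9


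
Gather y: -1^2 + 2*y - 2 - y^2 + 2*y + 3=-y^2 + 4*y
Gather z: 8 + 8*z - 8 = 8*z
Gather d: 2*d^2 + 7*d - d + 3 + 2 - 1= 2*d^2 + 6*d + 4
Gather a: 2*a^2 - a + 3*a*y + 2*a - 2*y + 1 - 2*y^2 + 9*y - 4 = 2*a^2 + a*(3*y + 1) - 2*y^2 + 7*y - 3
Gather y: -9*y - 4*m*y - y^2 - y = -y^2 + y*(-4*m - 10)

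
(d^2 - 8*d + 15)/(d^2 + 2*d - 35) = (d - 3)/(d + 7)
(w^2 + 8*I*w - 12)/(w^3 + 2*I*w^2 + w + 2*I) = (w + 6*I)/(w^2 + 1)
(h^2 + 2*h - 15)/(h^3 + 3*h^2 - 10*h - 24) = (h + 5)/(h^2 + 6*h + 8)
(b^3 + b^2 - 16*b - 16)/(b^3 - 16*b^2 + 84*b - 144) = (b^2 + 5*b + 4)/(b^2 - 12*b + 36)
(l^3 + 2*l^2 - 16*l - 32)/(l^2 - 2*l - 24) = (l^2 - 2*l - 8)/(l - 6)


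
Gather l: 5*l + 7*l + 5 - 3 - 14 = 12*l - 12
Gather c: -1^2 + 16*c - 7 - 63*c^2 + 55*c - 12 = -63*c^2 + 71*c - 20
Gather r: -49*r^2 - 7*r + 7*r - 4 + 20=16 - 49*r^2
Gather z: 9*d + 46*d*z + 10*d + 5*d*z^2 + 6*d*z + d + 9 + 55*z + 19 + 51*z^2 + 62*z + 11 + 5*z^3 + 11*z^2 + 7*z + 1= 20*d + 5*z^3 + z^2*(5*d + 62) + z*(52*d + 124) + 40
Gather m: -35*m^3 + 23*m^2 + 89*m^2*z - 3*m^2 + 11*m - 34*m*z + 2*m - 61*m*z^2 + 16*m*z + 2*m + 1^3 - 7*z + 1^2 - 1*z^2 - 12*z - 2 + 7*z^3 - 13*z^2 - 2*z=-35*m^3 + m^2*(89*z + 20) + m*(-61*z^2 - 18*z + 15) + 7*z^3 - 14*z^2 - 21*z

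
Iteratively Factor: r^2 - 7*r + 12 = (r - 3)*(r - 4)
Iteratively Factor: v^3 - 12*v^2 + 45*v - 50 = (v - 2)*(v^2 - 10*v + 25) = (v - 5)*(v - 2)*(v - 5)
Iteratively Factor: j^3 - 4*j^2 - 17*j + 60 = (j - 5)*(j^2 + j - 12) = (j - 5)*(j - 3)*(j + 4)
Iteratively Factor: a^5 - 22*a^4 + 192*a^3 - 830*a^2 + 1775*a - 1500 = (a - 3)*(a^4 - 19*a^3 + 135*a^2 - 425*a + 500) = (a - 4)*(a - 3)*(a^3 - 15*a^2 + 75*a - 125) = (a - 5)*(a - 4)*(a - 3)*(a^2 - 10*a + 25) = (a - 5)^2*(a - 4)*(a - 3)*(a - 5)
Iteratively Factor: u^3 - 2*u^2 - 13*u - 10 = (u - 5)*(u^2 + 3*u + 2) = (u - 5)*(u + 1)*(u + 2)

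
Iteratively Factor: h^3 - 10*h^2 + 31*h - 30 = (h - 3)*(h^2 - 7*h + 10) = (h - 5)*(h - 3)*(h - 2)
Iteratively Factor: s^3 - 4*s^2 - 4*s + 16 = (s - 4)*(s^2 - 4) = (s - 4)*(s + 2)*(s - 2)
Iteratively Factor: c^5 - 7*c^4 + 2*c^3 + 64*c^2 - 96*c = (c)*(c^4 - 7*c^3 + 2*c^2 + 64*c - 96) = c*(c - 4)*(c^3 - 3*c^2 - 10*c + 24) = c*(c - 4)*(c + 3)*(c^2 - 6*c + 8) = c*(c - 4)^2*(c + 3)*(c - 2)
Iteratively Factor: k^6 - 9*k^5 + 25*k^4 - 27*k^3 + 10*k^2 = (k)*(k^5 - 9*k^4 + 25*k^3 - 27*k^2 + 10*k) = k*(k - 5)*(k^4 - 4*k^3 + 5*k^2 - 2*k) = k*(k - 5)*(k - 1)*(k^3 - 3*k^2 + 2*k) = k*(k - 5)*(k - 1)^2*(k^2 - 2*k) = k*(k - 5)*(k - 2)*(k - 1)^2*(k)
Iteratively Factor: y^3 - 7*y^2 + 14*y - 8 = (y - 2)*(y^2 - 5*y + 4) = (y - 4)*(y - 2)*(y - 1)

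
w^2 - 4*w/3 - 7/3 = (w - 7/3)*(w + 1)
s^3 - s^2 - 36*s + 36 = (s - 6)*(s - 1)*(s + 6)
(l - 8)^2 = l^2 - 16*l + 64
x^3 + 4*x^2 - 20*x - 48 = (x - 4)*(x + 2)*(x + 6)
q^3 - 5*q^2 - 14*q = q*(q - 7)*(q + 2)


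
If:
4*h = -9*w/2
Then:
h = -9*w/8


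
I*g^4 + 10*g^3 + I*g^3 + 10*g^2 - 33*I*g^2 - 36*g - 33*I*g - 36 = (g - 4*I)*(g - 3*I)^2*(I*g + I)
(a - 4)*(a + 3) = a^2 - a - 12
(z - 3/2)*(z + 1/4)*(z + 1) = z^3 - z^2/4 - 13*z/8 - 3/8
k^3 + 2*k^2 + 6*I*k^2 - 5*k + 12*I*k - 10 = (k + 2)*(k + I)*(k + 5*I)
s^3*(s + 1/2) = s^4 + s^3/2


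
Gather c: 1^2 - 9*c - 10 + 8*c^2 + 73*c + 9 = 8*c^2 + 64*c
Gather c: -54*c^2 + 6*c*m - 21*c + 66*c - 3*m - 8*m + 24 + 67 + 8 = -54*c^2 + c*(6*m + 45) - 11*m + 99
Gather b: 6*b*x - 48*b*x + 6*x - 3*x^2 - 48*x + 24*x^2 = -42*b*x + 21*x^2 - 42*x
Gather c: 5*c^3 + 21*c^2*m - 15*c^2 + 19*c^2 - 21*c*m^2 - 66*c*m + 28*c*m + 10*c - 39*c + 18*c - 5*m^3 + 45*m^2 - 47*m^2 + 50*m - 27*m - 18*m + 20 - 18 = 5*c^3 + c^2*(21*m + 4) + c*(-21*m^2 - 38*m - 11) - 5*m^3 - 2*m^2 + 5*m + 2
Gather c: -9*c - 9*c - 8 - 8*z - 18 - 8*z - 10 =-18*c - 16*z - 36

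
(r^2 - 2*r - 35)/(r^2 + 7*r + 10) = (r - 7)/(r + 2)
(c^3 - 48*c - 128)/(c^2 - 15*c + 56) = (c^2 + 8*c + 16)/(c - 7)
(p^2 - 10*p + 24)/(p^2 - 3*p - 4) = (p - 6)/(p + 1)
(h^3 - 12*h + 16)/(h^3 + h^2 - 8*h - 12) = (h^3 - 12*h + 16)/(h^3 + h^2 - 8*h - 12)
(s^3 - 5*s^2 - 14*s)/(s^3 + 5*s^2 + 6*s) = (s - 7)/(s + 3)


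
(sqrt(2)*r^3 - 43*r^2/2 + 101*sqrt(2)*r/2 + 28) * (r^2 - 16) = sqrt(2)*r^5 - 43*r^4/2 + 69*sqrt(2)*r^3/2 + 372*r^2 - 808*sqrt(2)*r - 448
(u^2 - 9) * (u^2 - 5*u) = u^4 - 5*u^3 - 9*u^2 + 45*u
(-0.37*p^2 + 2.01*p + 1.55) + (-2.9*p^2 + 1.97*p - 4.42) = -3.27*p^2 + 3.98*p - 2.87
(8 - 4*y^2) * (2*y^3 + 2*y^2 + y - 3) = -8*y^5 - 8*y^4 + 12*y^3 + 28*y^2 + 8*y - 24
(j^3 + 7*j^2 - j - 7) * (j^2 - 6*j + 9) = j^5 + j^4 - 34*j^3 + 62*j^2 + 33*j - 63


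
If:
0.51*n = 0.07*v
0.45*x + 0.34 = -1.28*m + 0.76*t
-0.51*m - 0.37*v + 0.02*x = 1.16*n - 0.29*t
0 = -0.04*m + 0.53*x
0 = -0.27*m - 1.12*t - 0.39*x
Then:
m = -0.22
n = 0.03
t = 0.06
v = 0.25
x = -0.02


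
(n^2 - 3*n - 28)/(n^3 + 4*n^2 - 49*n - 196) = 1/(n + 7)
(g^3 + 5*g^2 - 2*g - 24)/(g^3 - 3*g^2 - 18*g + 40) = (g + 3)/(g - 5)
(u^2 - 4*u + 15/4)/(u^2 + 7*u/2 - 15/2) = (u - 5/2)/(u + 5)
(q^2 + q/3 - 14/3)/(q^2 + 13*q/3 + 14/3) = (q - 2)/(q + 2)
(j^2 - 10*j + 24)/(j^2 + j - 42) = (j - 4)/(j + 7)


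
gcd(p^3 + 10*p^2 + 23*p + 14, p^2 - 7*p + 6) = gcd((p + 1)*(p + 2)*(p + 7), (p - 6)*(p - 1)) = 1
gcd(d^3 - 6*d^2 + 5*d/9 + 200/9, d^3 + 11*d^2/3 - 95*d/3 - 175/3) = d^2 - 10*d/3 - 25/3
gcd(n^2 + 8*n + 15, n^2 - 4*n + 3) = 1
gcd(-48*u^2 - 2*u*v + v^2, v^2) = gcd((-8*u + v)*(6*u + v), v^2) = 1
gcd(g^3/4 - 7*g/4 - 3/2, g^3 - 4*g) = g + 2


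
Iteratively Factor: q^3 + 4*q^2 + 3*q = (q + 1)*(q^2 + 3*q) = (q + 1)*(q + 3)*(q)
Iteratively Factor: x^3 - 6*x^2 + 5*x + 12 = (x - 3)*(x^2 - 3*x - 4) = (x - 4)*(x - 3)*(x + 1)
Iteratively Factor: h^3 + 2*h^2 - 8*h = (h + 4)*(h^2 - 2*h) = (h - 2)*(h + 4)*(h)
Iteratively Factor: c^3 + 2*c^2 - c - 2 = (c - 1)*(c^2 + 3*c + 2) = (c - 1)*(c + 2)*(c + 1)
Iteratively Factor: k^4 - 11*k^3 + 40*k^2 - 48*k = (k - 4)*(k^3 - 7*k^2 + 12*k) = (k - 4)*(k - 3)*(k^2 - 4*k) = k*(k - 4)*(k - 3)*(k - 4)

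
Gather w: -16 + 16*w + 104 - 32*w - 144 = -16*w - 56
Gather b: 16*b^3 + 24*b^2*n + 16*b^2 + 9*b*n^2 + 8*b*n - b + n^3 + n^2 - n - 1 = 16*b^3 + b^2*(24*n + 16) + b*(9*n^2 + 8*n - 1) + n^3 + n^2 - n - 1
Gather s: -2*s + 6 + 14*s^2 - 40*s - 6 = 14*s^2 - 42*s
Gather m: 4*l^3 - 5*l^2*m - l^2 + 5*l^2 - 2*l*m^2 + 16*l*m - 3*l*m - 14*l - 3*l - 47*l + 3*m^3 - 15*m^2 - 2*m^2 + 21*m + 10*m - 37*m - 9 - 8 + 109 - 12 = 4*l^3 + 4*l^2 - 64*l + 3*m^3 + m^2*(-2*l - 17) + m*(-5*l^2 + 13*l - 6) + 80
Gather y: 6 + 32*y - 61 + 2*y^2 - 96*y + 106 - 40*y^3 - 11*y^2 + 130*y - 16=-40*y^3 - 9*y^2 + 66*y + 35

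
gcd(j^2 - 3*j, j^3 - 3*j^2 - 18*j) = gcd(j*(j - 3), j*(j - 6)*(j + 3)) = j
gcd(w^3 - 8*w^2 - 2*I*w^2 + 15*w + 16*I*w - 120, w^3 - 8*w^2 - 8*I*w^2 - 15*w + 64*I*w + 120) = w^2 + w*(-8 - 5*I) + 40*I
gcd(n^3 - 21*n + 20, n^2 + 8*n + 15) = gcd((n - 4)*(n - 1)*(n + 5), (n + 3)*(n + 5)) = n + 5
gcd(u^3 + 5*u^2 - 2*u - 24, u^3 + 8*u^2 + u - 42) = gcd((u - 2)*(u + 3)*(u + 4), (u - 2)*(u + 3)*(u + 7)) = u^2 + u - 6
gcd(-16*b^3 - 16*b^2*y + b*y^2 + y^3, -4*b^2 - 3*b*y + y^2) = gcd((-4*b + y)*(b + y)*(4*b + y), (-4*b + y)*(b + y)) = -4*b^2 - 3*b*y + y^2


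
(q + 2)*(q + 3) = q^2 + 5*q + 6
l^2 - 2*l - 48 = (l - 8)*(l + 6)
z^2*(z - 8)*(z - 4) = z^4 - 12*z^3 + 32*z^2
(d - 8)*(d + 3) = d^2 - 5*d - 24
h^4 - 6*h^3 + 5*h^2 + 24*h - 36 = (h - 3)^2*(h - 2)*(h + 2)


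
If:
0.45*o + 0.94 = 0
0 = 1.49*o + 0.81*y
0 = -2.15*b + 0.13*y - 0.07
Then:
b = 0.20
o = -2.09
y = 3.84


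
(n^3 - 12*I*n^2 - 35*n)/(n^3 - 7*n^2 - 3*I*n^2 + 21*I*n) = (n^2 - 12*I*n - 35)/(n^2 - 7*n - 3*I*n + 21*I)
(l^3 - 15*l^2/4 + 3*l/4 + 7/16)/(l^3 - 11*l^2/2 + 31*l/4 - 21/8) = (4*l + 1)/(2*(2*l - 3))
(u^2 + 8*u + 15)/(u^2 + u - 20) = (u + 3)/(u - 4)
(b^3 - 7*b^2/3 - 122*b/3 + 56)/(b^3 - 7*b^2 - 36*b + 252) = (b - 4/3)/(b - 6)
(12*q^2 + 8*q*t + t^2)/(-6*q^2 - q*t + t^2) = (-6*q - t)/(3*q - t)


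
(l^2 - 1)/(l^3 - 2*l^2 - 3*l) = (l - 1)/(l*(l - 3))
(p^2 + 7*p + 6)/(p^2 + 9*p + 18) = (p + 1)/(p + 3)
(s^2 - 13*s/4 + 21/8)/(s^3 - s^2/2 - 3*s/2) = (s - 7/4)/(s*(s + 1))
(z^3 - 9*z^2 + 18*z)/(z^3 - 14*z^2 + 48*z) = (z - 3)/(z - 8)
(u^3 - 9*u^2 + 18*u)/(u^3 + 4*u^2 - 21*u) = (u - 6)/(u + 7)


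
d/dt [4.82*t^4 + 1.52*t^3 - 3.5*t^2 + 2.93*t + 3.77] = 19.28*t^3 + 4.56*t^2 - 7.0*t + 2.93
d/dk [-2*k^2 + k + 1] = 1 - 4*k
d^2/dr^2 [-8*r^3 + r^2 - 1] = 2 - 48*r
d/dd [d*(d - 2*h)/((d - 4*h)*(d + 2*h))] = 16*h^2*(-d + h)/(d^4 - 4*d^3*h - 12*d^2*h^2 + 32*d*h^3 + 64*h^4)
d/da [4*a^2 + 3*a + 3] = 8*a + 3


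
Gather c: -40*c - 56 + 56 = -40*c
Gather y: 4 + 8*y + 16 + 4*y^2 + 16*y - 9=4*y^2 + 24*y + 11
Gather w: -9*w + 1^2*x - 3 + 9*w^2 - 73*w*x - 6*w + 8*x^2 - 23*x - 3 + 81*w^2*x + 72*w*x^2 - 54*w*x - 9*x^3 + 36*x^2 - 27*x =w^2*(81*x + 9) + w*(72*x^2 - 127*x - 15) - 9*x^3 + 44*x^2 - 49*x - 6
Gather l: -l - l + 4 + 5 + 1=10 - 2*l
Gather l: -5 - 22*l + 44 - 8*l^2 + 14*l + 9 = -8*l^2 - 8*l + 48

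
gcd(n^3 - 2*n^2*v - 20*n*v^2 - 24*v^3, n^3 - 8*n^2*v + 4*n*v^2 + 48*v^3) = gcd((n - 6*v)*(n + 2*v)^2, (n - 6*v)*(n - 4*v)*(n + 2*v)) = -n^2 + 4*n*v + 12*v^2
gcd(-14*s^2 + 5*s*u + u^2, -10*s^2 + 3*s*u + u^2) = 2*s - u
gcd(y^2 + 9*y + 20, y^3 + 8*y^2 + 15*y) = y + 5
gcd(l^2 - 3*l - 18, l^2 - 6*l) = l - 6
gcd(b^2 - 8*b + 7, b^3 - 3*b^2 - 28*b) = b - 7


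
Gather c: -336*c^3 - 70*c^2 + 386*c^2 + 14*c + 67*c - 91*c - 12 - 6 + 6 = -336*c^3 + 316*c^2 - 10*c - 12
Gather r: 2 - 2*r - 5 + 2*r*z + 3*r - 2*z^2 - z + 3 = r*(2*z + 1) - 2*z^2 - z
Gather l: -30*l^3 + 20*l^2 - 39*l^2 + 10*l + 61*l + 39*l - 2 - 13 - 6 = -30*l^3 - 19*l^2 + 110*l - 21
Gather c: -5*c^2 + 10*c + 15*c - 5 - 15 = -5*c^2 + 25*c - 20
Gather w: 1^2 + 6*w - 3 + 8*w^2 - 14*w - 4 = 8*w^2 - 8*w - 6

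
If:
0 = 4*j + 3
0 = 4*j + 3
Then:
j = -3/4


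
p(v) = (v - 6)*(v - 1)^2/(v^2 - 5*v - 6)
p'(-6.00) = 0.84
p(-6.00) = -9.80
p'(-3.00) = 0.00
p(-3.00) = -8.00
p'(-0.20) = -5.25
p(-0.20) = 1.80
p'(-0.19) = -5.10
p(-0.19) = 1.75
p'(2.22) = 0.61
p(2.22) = 0.46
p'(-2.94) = -0.06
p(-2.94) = -8.00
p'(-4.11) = 0.59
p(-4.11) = -8.40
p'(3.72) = 0.82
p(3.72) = 1.57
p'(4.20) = 0.85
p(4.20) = 1.97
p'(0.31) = -1.33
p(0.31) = 0.36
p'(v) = (5 - 2*v)*(v - 6)*(v - 1)^2/(v^2 - 5*v - 6)^2 + (v - 6)*(2*v - 2)/(v^2 - 5*v - 6) + (v - 1)^2/(v^2 - 5*v - 6)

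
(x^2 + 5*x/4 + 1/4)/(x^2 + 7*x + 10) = (4*x^2 + 5*x + 1)/(4*(x^2 + 7*x + 10))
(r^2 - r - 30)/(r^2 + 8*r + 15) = (r - 6)/(r + 3)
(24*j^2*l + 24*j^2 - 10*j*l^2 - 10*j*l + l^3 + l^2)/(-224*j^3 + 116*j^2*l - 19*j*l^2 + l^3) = (-6*j*l - 6*j + l^2 + l)/(56*j^2 - 15*j*l + l^2)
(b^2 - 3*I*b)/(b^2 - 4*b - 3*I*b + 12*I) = b/(b - 4)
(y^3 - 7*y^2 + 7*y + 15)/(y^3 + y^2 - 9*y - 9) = (y - 5)/(y + 3)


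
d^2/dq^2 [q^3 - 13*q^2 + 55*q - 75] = 6*q - 26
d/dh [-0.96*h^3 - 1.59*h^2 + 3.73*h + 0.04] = -2.88*h^2 - 3.18*h + 3.73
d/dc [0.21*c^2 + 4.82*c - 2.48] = 0.42*c + 4.82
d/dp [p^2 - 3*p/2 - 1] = 2*p - 3/2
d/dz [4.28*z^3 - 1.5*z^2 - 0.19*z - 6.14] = 12.84*z^2 - 3.0*z - 0.19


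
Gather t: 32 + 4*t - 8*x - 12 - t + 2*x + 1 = 3*t - 6*x + 21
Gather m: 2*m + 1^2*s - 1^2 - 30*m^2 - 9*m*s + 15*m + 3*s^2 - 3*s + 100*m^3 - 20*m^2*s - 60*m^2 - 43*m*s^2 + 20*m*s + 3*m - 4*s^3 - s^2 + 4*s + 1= 100*m^3 + m^2*(-20*s - 90) + m*(-43*s^2 + 11*s + 20) - 4*s^3 + 2*s^2 + 2*s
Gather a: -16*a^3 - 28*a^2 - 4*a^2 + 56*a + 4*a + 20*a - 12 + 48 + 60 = -16*a^3 - 32*a^2 + 80*a + 96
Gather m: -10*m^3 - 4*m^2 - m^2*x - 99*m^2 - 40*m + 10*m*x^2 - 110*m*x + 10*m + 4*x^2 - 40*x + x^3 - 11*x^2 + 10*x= -10*m^3 + m^2*(-x - 103) + m*(10*x^2 - 110*x - 30) + x^3 - 7*x^2 - 30*x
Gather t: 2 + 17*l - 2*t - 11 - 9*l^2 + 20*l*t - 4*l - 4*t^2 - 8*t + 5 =-9*l^2 + 13*l - 4*t^2 + t*(20*l - 10) - 4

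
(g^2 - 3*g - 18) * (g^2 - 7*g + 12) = g^4 - 10*g^3 + 15*g^2 + 90*g - 216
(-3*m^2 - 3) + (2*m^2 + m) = -m^2 + m - 3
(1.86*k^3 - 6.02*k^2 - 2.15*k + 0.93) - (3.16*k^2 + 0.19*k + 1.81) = 1.86*k^3 - 9.18*k^2 - 2.34*k - 0.88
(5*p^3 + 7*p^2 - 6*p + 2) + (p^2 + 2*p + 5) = 5*p^3 + 8*p^2 - 4*p + 7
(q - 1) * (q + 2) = q^2 + q - 2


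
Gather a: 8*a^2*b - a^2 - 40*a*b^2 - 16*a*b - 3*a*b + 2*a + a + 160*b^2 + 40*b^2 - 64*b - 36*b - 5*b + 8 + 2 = a^2*(8*b - 1) + a*(-40*b^2 - 19*b + 3) + 200*b^2 - 105*b + 10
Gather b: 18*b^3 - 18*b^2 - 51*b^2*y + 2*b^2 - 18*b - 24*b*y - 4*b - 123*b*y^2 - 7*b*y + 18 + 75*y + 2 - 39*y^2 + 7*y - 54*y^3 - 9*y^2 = 18*b^3 + b^2*(-51*y - 16) + b*(-123*y^2 - 31*y - 22) - 54*y^3 - 48*y^2 + 82*y + 20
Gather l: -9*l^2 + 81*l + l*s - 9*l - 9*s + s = -9*l^2 + l*(s + 72) - 8*s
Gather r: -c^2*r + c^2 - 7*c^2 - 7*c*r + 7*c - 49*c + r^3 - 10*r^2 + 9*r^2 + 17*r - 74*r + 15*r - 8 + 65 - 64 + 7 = -6*c^2 - 42*c + r^3 - r^2 + r*(-c^2 - 7*c - 42)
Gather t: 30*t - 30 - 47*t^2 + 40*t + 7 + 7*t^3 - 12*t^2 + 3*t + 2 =7*t^3 - 59*t^2 + 73*t - 21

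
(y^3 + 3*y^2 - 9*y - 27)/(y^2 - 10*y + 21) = (y^2 + 6*y + 9)/(y - 7)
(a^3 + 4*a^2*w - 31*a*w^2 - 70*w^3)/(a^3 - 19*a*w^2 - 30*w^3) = (a + 7*w)/(a + 3*w)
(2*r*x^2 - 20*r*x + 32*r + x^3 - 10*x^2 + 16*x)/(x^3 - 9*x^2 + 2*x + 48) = (2*r*x - 4*r + x^2 - 2*x)/(x^2 - x - 6)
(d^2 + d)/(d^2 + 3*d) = (d + 1)/(d + 3)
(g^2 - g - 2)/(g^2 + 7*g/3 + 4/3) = 3*(g - 2)/(3*g + 4)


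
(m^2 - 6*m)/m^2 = (m - 6)/m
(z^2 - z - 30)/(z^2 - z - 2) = (-z^2 + z + 30)/(-z^2 + z + 2)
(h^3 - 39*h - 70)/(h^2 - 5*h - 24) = (-h^3 + 39*h + 70)/(-h^2 + 5*h + 24)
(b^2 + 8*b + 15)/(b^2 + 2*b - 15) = (b + 3)/(b - 3)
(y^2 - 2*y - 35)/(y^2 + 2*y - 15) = (y - 7)/(y - 3)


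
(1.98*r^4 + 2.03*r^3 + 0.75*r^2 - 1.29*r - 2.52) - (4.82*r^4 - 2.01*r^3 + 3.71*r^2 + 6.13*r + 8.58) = -2.84*r^4 + 4.04*r^3 - 2.96*r^2 - 7.42*r - 11.1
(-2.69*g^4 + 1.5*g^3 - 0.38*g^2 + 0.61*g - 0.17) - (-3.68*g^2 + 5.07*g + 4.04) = -2.69*g^4 + 1.5*g^3 + 3.3*g^2 - 4.46*g - 4.21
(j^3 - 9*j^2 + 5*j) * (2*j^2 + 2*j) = 2*j^5 - 16*j^4 - 8*j^3 + 10*j^2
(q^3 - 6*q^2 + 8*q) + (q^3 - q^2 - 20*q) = 2*q^3 - 7*q^2 - 12*q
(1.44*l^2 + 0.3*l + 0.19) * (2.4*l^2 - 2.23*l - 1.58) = 3.456*l^4 - 2.4912*l^3 - 2.4882*l^2 - 0.8977*l - 0.3002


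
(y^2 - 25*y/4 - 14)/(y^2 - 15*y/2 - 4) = (4*y + 7)/(2*(2*y + 1))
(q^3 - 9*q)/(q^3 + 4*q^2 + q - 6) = q*(q - 3)/(q^2 + q - 2)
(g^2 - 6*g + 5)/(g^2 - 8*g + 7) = (g - 5)/(g - 7)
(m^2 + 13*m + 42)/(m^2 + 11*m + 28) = (m + 6)/(m + 4)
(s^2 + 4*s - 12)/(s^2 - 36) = (s - 2)/(s - 6)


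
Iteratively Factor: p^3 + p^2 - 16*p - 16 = (p - 4)*(p^2 + 5*p + 4) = (p - 4)*(p + 1)*(p + 4)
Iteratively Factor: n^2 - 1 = (n + 1)*(n - 1)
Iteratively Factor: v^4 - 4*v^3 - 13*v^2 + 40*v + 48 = (v + 3)*(v^3 - 7*v^2 + 8*v + 16) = (v + 1)*(v + 3)*(v^2 - 8*v + 16) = (v - 4)*(v + 1)*(v + 3)*(v - 4)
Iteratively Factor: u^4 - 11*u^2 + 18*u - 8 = (u - 1)*(u^3 + u^2 - 10*u + 8) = (u - 1)*(u + 4)*(u^2 - 3*u + 2) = (u - 1)^2*(u + 4)*(u - 2)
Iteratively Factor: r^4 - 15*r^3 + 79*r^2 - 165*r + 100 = (r - 1)*(r^3 - 14*r^2 + 65*r - 100) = (r - 5)*(r - 1)*(r^2 - 9*r + 20) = (r - 5)^2*(r - 1)*(r - 4)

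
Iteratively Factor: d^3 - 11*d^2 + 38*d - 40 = (d - 4)*(d^2 - 7*d + 10) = (d - 4)*(d - 2)*(d - 5)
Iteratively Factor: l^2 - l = (l - 1)*(l)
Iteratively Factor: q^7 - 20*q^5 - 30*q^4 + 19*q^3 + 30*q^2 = (q + 3)*(q^6 - 3*q^5 - 11*q^4 + 3*q^3 + 10*q^2) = (q + 2)*(q + 3)*(q^5 - 5*q^4 - q^3 + 5*q^2) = q*(q + 2)*(q + 3)*(q^4 - 5*q^3 - q^2 + 5*q) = q^2*(q + 2)*(q + 3)*(q^3 - 5*q^2 - q + 5) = q^2*(q - 1)*(q + 2)*(q + 3)*(q^2 - 4*q - 5) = q^2*(q - 5)*(q - 1)*(q + 2)*(q + 3)*(q + 1)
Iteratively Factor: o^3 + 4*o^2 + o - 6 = (o + 2)*(o^2 + 2*o - 3) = (o - 1)*(o + 2)*(o + 3)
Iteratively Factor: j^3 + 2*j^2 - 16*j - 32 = (j - 4)*(j^2 + 6*j + 8) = (j - 4)*(j + 4)*(j + 2)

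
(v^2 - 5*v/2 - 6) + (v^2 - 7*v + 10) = 2*v^2 - 19*v/2 + 4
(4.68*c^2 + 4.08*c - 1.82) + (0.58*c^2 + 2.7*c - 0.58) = 5.26*c^2 + 6.78*c - 2.4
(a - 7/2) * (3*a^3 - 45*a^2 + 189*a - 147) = 3*a^4 - 111*a^3/2 + 693*a^2/2 - 1617*a/2 + 1029/2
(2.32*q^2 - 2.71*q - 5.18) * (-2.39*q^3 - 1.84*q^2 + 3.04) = -5.5448*q^5 + 2.2081*q^4 + 17.3666*q^3 + 16.584*q^2 - 8.2384*q - 15.7472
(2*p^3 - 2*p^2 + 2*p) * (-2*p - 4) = -4*p^4 - 4*p^3 + 4*p^2 - 8*p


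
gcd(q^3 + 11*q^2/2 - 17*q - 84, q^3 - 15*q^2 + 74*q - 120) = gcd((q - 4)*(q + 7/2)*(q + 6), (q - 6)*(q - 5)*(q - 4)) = q - 4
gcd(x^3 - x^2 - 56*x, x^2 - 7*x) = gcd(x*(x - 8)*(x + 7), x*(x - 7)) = x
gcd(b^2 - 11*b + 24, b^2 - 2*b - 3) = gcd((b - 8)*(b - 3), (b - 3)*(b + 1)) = b - 3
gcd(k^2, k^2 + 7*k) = k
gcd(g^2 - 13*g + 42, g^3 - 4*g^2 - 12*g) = g - 6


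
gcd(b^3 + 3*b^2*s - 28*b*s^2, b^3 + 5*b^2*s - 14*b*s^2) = b^2 + 7*b*s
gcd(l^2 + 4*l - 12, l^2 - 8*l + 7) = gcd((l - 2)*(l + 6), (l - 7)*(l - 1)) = 1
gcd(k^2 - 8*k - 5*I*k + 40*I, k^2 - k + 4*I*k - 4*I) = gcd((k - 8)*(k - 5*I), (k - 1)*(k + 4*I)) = 1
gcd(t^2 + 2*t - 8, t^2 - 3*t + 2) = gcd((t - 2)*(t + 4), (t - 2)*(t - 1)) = t - 2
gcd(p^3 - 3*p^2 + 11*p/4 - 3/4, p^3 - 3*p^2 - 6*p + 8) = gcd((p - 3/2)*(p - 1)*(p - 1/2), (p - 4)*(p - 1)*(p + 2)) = p - 1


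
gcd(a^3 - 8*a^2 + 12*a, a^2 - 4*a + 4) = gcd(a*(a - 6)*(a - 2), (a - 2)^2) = a - 2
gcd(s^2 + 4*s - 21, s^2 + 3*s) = 1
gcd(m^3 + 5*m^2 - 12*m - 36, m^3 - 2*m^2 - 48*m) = m + 6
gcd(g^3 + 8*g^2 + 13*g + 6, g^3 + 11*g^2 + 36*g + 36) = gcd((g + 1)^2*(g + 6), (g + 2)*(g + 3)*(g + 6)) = g + 6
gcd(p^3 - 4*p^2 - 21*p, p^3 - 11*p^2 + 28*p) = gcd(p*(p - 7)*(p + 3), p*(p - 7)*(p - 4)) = p^2 - 7*p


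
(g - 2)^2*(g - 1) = g^3 - 5*g^2 + 8*g - 4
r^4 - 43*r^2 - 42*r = r*(r - 7)*(r + 1)*(r + 6)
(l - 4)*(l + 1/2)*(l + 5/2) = l^3 - l^2 - 43*l/4 - 5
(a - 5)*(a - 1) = a^2 - 6*a + 5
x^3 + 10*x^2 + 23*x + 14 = (x + 1)*(x + 2)*(x + 7)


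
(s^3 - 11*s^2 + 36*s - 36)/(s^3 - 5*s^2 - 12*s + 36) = (s - 3)/(s + 3)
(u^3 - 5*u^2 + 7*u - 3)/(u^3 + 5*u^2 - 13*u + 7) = (u - 3)/(u + 7)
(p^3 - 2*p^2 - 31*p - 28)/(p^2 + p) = p - 3 - 28/p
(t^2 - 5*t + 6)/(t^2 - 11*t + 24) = (t - 2)/(t - 8)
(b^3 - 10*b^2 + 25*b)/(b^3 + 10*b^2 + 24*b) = (b^2 - 10*b + 25)/(b^2 + 10*b + 24)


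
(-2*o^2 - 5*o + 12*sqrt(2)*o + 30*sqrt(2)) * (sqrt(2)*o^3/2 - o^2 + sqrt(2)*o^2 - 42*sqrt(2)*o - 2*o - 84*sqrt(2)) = -sqrt(2)*o^5 - 9*sqrt(2)*o^4/2 + 14*o^4 + 63*o^3 + 67*sqrt(2)*o^3 - 938*o^2 + 324*sqrt(2)*o^2 - 4536*o + 360*sqrt(2)*o - 5040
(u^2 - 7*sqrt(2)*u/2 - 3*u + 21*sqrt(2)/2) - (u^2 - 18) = -7*sqrt(2)*u/2 - 3*u + 21*sqrt(2)/2 + 18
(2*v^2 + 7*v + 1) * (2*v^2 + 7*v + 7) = 4*v^4 + 28*v^3 + 65*v^2 + 56*v + 7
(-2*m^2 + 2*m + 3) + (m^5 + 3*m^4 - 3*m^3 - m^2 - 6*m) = m^5 + 3*m^4 - 3*m^3 - 3*m^2 - 4*m + 3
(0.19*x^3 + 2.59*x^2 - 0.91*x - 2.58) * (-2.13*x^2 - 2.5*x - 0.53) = -0.4047*x^5 - 5.9917*x^4 - 4.6374*x^3 + 6.3977*x^2 + 6.9323*x + 1.3674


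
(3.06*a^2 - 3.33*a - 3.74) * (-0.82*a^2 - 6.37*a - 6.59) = -2.5092*a^4 - 16.7616*a^3 + 4.1135*a^2 + 45.7685*a + 24.6466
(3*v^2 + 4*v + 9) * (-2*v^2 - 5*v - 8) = -6*v^4 - 23*v^3 - 62*v^2 - 77*v - 72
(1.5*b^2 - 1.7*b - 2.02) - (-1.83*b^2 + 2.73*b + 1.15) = 3.33*b^2 - 4.43*b - 3.17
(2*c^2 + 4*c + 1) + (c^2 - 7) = 3*c^2 + 4*c - 6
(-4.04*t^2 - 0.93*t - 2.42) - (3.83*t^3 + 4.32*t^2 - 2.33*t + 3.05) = -3.83*t^3 - 8.36*t^2 + 1.4*t - 5.47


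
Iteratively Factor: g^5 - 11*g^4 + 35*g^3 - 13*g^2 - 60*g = (g - 4)*(g^4 - 7*g^3 + 7*g^2 + 15*g) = (g - 4)*(g - 3)*(g^3 - 4*g^2 - 5*g) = g*(g - 4)*(g - 3)*(g^2 - 4*g - 5) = g*(g - 5)*(g - 4)*(g - 3)*(g + 1)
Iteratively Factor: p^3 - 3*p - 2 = (p - 2)*(p^2 + 2*p + 1) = (p - 2)*(p + 1)*(p + 1)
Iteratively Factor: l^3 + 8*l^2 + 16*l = (l)*(l^2 + 8*l + 16) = l*(l + 4)*(l + 4)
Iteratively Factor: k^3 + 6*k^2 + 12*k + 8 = (k + 2)*(k^2 + 4*k + 4) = (k + 2)^2*(k + 2)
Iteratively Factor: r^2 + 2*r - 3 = (r - 1)*(r + 3)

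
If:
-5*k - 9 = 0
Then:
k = -9/5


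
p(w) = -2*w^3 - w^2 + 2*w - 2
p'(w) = -6*w^2 - 2*w + 2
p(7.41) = -855.83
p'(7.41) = -342.27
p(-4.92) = 202.14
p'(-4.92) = -133.40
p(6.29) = -526.70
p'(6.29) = -247.96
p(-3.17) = 45.32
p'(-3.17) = -51.95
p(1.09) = -3.60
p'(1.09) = -7.31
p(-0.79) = -3.22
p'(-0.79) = -0.16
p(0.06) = -1.88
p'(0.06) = 1.86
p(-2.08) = 7.51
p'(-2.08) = -19.80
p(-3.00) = 37.00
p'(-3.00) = -46.00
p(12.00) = -3578.00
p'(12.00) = -886.00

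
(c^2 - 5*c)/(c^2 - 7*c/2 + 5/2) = 2*c*(c - 5)/(2*c^2 - 7*c + 5)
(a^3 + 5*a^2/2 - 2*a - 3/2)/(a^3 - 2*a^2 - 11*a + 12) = (a + 1/2)/(a - 4)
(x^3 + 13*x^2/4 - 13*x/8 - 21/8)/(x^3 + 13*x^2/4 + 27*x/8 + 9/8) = (2*x^2 + 5*x - 7)/(2*x^2 + 5*x + 3)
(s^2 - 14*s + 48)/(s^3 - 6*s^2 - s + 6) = (s - 8)/(s^2 - 1)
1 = 1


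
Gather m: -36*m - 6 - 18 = -36*m - 24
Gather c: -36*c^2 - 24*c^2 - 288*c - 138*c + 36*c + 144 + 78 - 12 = -60*c^2 - 390*c + 210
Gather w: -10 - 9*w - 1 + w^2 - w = w^2 - 10*w - 11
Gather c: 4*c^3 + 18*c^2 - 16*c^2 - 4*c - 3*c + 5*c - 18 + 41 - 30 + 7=4*c^3 + 2*c^2 - 2*c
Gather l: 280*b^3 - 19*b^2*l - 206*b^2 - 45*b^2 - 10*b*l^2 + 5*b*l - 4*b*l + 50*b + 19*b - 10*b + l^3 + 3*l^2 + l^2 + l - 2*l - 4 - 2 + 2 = 280*b^3 - 251*b^2 + 59*b + l^3 + l^2*(4 - 10*b) + l*(-19*b^2 + b - 1) - 4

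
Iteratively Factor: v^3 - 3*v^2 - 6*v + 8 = (v - 4)*(v^2 + v - 2) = (v - 4)*(v - 1)*(v + 2)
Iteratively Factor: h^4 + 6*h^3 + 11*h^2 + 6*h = (h)*(h^3 + 6*h^2 + 11*h + 6) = h*(h + 2)*(h^2 + 4*h + 3) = h*(h + 2)*(h + 3)*(h + 1)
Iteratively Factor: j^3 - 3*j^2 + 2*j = (j - 1)*(j^2 - 2*j) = (j - 2)*(j - 1)*(j)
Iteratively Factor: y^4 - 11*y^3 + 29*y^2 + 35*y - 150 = (y - 3)*(y^3 - 8*y^2 + 5*y + 50) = (y - 5)*(y - 3)*(y^2 - 3*y - 10) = (y - 5)*(y - 3)*(y + 2)*(y - 5)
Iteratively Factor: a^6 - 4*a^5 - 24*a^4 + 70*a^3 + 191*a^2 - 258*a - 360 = (a + 1)*(a^5 - 5*a^4 - 19*a^3 + 89*a^2 + 102*a - 360) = (a - 2)*(a + 1)*(a^4 - 3*a^3 - 25*a^2 + 39*a + 180) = (a - 2)*(a + 1)*(a + 3)*(a^3 - 6*a^2 - 7*a + 60) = (a - 4)*(a - 2)*(a + 1)*(a + 3)*(a^2 - 2*a - 15) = (a - 4)*(a - 2)*(a + 1)*(a + 3)^2*(a - 5)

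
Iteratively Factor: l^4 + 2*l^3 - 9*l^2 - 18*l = (l + 2)*(l^3 - 9*l) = l*(l + 2)*(l^2 - 9) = l*(l + 2)*(l + 3)*(l - 3)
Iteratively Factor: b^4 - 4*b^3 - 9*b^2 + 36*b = (b - 3)*(b^3 - b^2 - 12*b) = (b - 3)*(b + 3)*(b^2 - 4*b) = b*(b - 3)*(b + 3)*(b - 4)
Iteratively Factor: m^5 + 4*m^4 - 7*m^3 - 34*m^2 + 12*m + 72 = (m + 2)*(m^4 + 2*m^3 - 11*m^2 - 12*m + 36) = (m + 2)*(m + 3)*(m^3 - m^2 - 8*m + 12) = (m - 2)*(m + 2)*(m + 3)*(m^2 + m - 6) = (m - 2)*(m + 2)*(m + 3)^2*(m - 2)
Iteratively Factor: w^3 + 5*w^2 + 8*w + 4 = (w + 2)*(w^2 + 3*w + 2) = (w + 1)*(w + 2)*(w + 2)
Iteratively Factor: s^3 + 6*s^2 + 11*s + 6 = (s + 1)*(s^2 + 5*s + 6) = (s + 1)*(s + 2)*(s + 3)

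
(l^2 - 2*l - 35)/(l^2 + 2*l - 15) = (l - 7)/(l - 3)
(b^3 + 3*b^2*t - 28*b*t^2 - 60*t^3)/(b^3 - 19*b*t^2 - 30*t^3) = (b + 6*t)/(b + 3*t)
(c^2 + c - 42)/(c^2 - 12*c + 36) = (c + 7)/(c - 6)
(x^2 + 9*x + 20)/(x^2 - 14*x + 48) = (x^2 + 9*x + 20)/(x^2 - 14*x + 48)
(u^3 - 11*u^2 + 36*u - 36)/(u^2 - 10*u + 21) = (u^2 - 8*u + 12)/(u - 7)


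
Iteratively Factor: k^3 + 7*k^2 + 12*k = (k)*(k^2 + 7*k + 12) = k*(k + 4)*(k + 3)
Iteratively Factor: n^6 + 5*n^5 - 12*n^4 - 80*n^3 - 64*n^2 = (n + 4)*(n^5 + n^4 - 16*n^3 - 16*n^2) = (n - 4)*(n + 4)*(n^4 + 5*n^3 + 4*n^2) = (n - 4)*(n + 4)^2*(n^3 + n^2) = n*(n - 4)*(n + 4)^2*(n^2 + n) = n^2*(n - 4)*(n + 4)^2*(n + 1)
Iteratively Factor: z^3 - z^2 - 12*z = (z)*(z^2 - z - 12) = z*(z + 3)*(z - 4)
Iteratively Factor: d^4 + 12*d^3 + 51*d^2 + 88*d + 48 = (d + 3)*(d^3 + 9*d^2 + 24*d + 16) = (d + 3)*(d + 4)*(d^2 + 5*d + 4) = (d + 3)*(d + 4)^2*(d + 1)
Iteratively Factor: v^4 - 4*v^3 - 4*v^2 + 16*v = (v - 2)*(v^3 - 2*v^2 - 8*v) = (v - 4)*(v - 2)*(v^2 + 2*v) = v*(v - 4)*(v - 2)*(v + 2)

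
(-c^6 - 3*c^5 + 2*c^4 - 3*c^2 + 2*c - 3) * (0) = 0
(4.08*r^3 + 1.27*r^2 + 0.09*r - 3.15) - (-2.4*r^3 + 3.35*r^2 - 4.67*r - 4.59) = 6.48*r^3 - 2.08*r^2 + 4.76*r + 1.44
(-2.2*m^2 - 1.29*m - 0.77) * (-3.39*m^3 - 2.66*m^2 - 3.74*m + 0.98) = 7.458*m^5 + 10.2251*m^4 + 14.2697*m^3 + 4.7168*m^2 + 1.6156*m - 0.7546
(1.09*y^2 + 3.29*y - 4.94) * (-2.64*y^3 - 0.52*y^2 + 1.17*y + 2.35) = -2.8776*y^5 - 9.2524*y^4 + 12.6061*y^3 + 8.9796*y^2 + 1.9517*y - 11.609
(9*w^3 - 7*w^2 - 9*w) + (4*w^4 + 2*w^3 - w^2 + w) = 4*w^4 + 11*w^3 - 8*w^2 - 8*w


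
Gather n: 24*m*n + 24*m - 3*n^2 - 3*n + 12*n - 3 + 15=24*m - 3*n^2 + n*(24*m + 9) + 12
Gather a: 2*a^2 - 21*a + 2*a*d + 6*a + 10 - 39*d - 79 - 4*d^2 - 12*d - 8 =2*a^2 + a*(2*d - 15) - 4*d^2 - 51*d - 77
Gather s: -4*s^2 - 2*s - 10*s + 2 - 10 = -4*s^2 - 12*s - 8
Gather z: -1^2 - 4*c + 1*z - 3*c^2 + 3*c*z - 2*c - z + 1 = -3*c^2 + 3*c*z - 6*c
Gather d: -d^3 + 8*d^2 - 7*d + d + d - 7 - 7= -d^3 + 8*d^2 - 5*d - 14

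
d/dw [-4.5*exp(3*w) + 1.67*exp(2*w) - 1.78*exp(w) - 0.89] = (-13.5*exp(2*w) + 3.34*exp(w) - 1.78)*exp(w)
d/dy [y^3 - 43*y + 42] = 3*y^2 - 43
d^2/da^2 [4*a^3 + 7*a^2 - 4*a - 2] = 24*a + 14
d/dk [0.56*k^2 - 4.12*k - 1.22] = 1.12*k - 4.12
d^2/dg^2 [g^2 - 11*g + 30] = 2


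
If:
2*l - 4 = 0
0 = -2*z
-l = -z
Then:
No Solution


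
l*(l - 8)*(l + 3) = l^3 - 5*l^2 - 24*l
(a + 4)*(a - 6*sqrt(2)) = a^2 - 6*sqrt(2)*a + 4*a - 24*sqrt(2)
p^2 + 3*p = p*(p + 3)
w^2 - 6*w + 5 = (w - 5)*(w - 1)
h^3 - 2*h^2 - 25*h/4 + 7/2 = (h - 7/2)*(h - 1/2)*(h + 2)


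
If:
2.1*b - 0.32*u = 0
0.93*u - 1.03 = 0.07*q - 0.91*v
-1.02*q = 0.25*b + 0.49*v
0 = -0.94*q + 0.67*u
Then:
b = -0.29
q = -1.36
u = -1.90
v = 2.97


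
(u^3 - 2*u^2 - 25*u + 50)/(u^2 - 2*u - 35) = (u^2 - 7*u + 10)/(u - 7)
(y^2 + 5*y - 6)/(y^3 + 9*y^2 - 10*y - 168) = (y - 1)/(y^2 + 3*y - 28)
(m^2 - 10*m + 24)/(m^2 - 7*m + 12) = (m - 6)/(m - 3)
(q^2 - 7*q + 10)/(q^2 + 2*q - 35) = (q - 2)/(q + 7)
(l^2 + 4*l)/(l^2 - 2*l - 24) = l/(l - 6)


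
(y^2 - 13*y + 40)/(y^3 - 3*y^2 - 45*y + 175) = (y - 8)/(y^2 + 2*y - 35)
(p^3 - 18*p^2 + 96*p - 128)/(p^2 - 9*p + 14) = (p^2 - 16*p + 64)/(p - 7)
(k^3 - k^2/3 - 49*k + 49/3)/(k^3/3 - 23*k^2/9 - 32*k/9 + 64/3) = 3*(3*k^3 - k^2 - 147*k + 49)/(3*k^3 - 23*k^2 - 32*k + 192)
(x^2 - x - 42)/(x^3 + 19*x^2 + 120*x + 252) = (x - 7)/(x^2 + 13*x + 42)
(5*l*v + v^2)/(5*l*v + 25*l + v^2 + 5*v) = v/(v + 5)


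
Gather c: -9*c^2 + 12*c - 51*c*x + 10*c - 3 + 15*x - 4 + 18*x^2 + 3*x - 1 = -9*c^2 + c*(22 - 51*x) + 18*x^2 + 18*x - 8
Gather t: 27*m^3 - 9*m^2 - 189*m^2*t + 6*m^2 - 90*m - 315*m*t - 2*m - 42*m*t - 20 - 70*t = 27*m^3 - 3*m^2 - 92*m + t*(-189*m^2 - 357*m - 70) - 20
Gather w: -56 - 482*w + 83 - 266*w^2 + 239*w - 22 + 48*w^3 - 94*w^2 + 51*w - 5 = 48*w^3 - 360*w^2 - 192*w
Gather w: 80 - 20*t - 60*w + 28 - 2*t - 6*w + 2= -22*t - 66*w + 110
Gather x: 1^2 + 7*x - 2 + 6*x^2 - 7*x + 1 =6*x^2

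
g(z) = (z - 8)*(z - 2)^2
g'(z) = (z - 8)*(2*z - 4) + (z - 2)^2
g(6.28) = -31.51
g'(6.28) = 3.60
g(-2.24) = -184.09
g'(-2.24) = 104.81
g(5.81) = -31.79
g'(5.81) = -2.17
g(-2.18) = -177.87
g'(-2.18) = 102.58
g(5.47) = -30.46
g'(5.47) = -5.52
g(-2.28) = -188.31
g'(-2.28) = 106.32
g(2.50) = -1.38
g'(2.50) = -5.25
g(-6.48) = -1041.26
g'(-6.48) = 317.49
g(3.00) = -5.00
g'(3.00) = -9.00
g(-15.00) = -6647.00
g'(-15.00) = 1071.00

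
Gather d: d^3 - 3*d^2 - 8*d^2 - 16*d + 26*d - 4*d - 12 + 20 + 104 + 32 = d^3 - 11*d^2 + 6*d + 144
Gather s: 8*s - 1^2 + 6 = 8*s + 5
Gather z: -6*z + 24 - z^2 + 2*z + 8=-z^2 - 4*z + 32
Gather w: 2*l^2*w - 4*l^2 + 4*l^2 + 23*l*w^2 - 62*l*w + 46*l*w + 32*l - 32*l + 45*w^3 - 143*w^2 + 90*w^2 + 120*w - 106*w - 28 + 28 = 45*w^3 + w^2*(23*l - 53) + w*(2*l^2 - 16*l + 14)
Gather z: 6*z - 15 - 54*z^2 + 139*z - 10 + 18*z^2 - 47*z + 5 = -36*z^2 + 98*z - 20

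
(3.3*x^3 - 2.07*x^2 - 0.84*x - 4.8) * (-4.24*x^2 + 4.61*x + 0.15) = -13.992*x^5 + 23.9898*x^4 - 5.4861*x^3 + 16.1691*x^2 - 22.254*x - 0.72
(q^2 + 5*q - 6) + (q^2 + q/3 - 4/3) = 2*q^2 + 16*q/3 - 22/3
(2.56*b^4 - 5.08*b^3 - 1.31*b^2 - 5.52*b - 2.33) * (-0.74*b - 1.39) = -1.8944*b^5 + 0.2008*b^4 + 8.0306*b^3 + 5.9057*b^2 + 9.397*b + 3.2387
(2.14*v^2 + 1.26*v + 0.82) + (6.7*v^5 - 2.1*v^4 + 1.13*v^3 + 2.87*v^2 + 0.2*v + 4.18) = 6.7*v^5 - 2.1*v^4 + 1.13*v^3 + 5.01*v^2 + 1.46*v + 5.0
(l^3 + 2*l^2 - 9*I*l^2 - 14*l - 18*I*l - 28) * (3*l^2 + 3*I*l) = 3*l^5 + 6*l^4 - 24*I*l^4 - 15*l^3 - 48*I*l^3 - 30*l^2 - 42*I*l^2 - 84*I*l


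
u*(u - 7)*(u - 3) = u^3 - 10*u^2 + 21*u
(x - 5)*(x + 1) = x^2 - 4*x - 5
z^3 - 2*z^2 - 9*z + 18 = (z - 3)*(z - 2)*(z + 3)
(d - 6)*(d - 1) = d^2 - 7*d + 6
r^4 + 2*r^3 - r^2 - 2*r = r*(r - 1)*(r + 1)*(r + 2)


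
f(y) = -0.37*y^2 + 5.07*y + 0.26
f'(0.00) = 5.07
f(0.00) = 0.26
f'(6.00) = 0.63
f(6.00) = 17.36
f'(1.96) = 3.62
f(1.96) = 8.78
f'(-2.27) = 6.75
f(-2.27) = -13.16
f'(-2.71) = 7.08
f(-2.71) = -16.20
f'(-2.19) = 6.69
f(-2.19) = -12.62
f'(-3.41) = 7.59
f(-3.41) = -21.33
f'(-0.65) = 5.55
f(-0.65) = -3.19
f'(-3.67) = 7.79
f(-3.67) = -23.33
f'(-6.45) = 9.84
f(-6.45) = -47.83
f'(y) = 5.07 - 0.74*y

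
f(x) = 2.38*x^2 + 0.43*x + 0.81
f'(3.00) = 14.71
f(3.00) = 23.52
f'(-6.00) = -28.13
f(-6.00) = 83.91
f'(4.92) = 23.85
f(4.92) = 60.54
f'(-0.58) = -2.33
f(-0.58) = 1.36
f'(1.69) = 8.47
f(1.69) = 8.33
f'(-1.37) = -6.09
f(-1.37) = 4.69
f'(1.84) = 9.19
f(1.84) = 9.66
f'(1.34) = 6.81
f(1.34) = 5.66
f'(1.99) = 9.90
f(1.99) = 11.09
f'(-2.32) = -10.61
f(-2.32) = 12.62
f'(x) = 4.76*x + 0.43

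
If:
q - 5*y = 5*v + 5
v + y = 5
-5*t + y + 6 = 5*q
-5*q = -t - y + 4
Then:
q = 30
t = 5/3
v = -442/3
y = 457/3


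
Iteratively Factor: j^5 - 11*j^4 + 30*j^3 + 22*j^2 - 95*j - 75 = (j + 1)*(j^4 - 12*j^3 + 42*j^2 - 20*j - 75) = (j + 1)^2*(j^3 - 13*j^2 + 55*j - 75) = (j - 3)*(j + 1)^2*(j^2 - 10*j + 25) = (j - 5)*(j - 3)*(j + 1)^2*(j - 5)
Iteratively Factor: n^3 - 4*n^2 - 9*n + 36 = (n - 3)*(n^2 - n - 12) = (n - 3)*(n + 3)*(n - 4)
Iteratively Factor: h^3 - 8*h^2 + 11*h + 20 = (h + 1)*(h^2 - 9*h + 20) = (h - 5)*(h + 1)*(h - 4)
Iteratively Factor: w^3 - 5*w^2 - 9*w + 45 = (w - 3)*(w^2 - 2*w - 15) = (w - 3)*(w + 3)*(w - 5)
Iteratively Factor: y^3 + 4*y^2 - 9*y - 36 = (y - 3)*(y^2 + 7*y + 12) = (y - 3)*(y + 4)*(y + 3)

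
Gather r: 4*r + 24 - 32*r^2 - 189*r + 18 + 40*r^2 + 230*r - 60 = 8*r^2 + 45*r - 18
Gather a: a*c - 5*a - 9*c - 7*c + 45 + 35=a*(c - 5) - 16*c + 80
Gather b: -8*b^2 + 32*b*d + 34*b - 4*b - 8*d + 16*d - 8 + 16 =-8*b^2 + b*(32*d + 30) + 8*d + 8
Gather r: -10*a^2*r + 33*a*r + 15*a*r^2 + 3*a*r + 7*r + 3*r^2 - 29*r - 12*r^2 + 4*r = r^2*(15*a - 9) + r*(-10*a^2 + 36*a - 18)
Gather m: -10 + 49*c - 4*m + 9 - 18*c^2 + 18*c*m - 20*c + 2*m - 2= -18*c^2 + 29*c + m*(18*c - 2) - 3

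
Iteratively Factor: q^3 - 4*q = (q)*(q^2 - 4) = q*(q + 2)*(q - 2)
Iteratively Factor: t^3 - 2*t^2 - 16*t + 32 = (t - 2)*(t^2 - 16) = (t - 4)*(t - 2)*(t + 4)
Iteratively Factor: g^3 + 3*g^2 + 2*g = (g)*(g^2 + 3*g + 2) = g*(g + 2)*(g + 1)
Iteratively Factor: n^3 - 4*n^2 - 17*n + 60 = (n - 3)*(n^2 - n - 20) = (n - 3)*(n + 4)*(n - 5)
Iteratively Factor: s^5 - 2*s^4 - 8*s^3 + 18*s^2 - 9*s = (s + 3)*(s^4 - 5*s^3 + 7*s^2 - 3*s) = (s - 1)*(s + 3)*(s^3 - 4*s^2 + 3*s) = (s - 3)*(s - 1)*(s + 3)*(s^2 - s) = s*(s - 3)*(s - 1)*(s + 3)*(s - 1)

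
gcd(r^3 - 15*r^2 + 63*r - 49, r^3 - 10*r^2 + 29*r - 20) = r - 1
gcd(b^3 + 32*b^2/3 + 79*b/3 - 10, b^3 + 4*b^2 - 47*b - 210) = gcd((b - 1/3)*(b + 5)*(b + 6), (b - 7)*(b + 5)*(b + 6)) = b^2 + 11*b + 30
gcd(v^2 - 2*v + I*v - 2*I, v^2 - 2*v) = v - 2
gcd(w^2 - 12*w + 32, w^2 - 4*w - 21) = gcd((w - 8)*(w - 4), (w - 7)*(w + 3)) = 1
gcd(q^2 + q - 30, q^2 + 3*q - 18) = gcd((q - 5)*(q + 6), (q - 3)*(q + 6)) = q + 6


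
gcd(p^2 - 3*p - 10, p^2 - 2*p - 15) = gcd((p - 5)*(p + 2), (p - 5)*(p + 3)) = p - 5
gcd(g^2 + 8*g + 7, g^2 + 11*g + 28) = g + 7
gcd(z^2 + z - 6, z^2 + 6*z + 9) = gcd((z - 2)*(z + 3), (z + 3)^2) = z + 3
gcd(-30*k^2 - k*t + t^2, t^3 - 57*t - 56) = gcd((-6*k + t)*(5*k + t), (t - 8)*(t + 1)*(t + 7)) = 1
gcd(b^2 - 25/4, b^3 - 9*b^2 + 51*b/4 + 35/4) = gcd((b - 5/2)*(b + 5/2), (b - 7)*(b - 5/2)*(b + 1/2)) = b - 5/2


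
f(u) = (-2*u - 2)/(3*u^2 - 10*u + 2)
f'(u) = (10 - 6*u)*(-2*u - 2)/(3*u^2 - 10*u + 2)^2 - 2/(3*u^2 - 10*u + 2)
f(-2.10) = 0.06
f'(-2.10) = -0.02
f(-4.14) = 0.07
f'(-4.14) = 0.00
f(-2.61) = 0.07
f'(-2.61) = -0.01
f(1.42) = 0.79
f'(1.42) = 0.14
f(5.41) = -0.36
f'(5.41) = 0.17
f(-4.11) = 0.07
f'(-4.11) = 0.00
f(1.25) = 0.77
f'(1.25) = 0.01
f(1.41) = 0.79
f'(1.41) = 0.13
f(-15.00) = 0.03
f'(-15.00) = 0.00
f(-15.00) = 0.03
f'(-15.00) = 0.00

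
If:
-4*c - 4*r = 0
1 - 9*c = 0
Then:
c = 1/9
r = -1/9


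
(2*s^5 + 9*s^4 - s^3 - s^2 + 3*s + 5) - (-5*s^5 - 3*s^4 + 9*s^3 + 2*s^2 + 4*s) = 7*s^5 + 12*s^4 - 10*s^3 - 3*s^2 - s + 5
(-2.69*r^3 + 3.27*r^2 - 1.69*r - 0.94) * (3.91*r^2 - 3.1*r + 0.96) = -10.5179*r^5 + 21.1247*r^4 - 19.3273*r^3 + 4.7028*r^2 + 1.2916*r - 0.9024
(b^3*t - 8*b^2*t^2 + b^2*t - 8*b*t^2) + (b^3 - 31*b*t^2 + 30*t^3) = b^3*t + b^3 - 8*b^2*t^2 + b^2*t - 39*b*t^2 + 30*t^3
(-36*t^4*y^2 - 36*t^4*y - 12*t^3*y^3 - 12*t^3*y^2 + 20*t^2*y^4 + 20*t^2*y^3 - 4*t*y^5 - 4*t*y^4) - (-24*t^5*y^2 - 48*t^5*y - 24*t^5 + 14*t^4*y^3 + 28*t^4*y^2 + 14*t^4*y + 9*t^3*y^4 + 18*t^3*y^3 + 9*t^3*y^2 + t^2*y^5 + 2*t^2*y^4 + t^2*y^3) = 24*t^5*y^2 + 48*t^5*y + 24*t^5 - 14*t^4*y^3 - 64*t^4*y^2 - 50*t^4*y - 9*t^3*y^4 - 30*t^3*y^3 - 21*t^3*y^2 - t^2*y^5 + 18*t^2*y^4 + 19*t^2*y^3 - 4*t*y^5 - 4*t*y^4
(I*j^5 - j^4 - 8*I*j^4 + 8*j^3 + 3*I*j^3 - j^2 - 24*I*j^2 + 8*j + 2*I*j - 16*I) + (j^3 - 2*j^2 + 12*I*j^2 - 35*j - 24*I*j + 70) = I*j^5 - j^4 - 8*I*j^4 + 9*j^3 + 3*I*j^3 - 3*j^2 - 12*I*j^2 - 27*j - 22*I*j + 70 - 16*I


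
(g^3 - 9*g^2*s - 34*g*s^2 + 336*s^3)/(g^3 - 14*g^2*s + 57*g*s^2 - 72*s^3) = (g^2 - g*s - 42*s^2)/(g^2 - 6*g*s + 9*s^2)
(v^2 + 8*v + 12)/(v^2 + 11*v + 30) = (v + 2)/(v + 5)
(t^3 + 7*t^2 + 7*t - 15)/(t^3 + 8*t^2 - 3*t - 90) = (t^2 + 2*t - 3)/(t^2 + 3*t - 18)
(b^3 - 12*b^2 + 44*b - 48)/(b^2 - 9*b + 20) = (b^2 - 8*b + 12)/(b - 5)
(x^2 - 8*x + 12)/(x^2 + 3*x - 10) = (x - 6)/(x + 5)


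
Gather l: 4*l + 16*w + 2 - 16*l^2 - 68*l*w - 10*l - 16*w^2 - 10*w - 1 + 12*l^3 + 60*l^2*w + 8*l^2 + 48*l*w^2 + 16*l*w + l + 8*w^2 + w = 12*l^3 + l^2*(60*w - 8) + l*(48*w^2 - 52*w - 5) - 8*w^2 + 7*w + 1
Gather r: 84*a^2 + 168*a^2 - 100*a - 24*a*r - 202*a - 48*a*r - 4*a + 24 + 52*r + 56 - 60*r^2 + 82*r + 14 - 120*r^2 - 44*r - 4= 252*a^2 - 306*a - 180*r^2 + r*(90 - 72*a) + 90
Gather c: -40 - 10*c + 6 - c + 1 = -11*c - 33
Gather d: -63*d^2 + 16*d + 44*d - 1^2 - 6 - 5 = -63*d^2 + 60*d - 12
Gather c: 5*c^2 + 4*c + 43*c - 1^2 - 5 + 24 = 5*c^2 + 47*c + 18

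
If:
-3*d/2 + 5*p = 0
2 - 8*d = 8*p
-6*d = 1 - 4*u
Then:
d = 5/26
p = 3/52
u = 7/13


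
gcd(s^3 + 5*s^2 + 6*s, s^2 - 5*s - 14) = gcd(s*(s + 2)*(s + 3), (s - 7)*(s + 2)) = s + 2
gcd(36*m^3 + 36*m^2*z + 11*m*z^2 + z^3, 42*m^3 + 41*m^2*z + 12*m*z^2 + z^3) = 6*m^2 + 5*m*z + z^2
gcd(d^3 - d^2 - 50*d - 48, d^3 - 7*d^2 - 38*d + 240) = d^2 - 2*d - 48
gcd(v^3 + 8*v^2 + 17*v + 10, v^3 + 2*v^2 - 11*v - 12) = v + 1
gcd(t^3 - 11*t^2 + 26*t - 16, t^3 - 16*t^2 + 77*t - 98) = t - 2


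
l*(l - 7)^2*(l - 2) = l^4 - 16*l^3 + 77*l^2 - 98*l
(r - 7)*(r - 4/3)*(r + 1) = r^3 - 22*r^2/3 + r + 28/3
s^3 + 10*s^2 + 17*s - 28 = (s - 1)*(s + 4)*(s + 7)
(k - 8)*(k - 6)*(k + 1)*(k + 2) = k^4 - 11*k^3 + 8*k^2 + 116*k + 96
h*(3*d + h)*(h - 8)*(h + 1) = 3*d*h^3 - 21*d*h^2 - 24*d*h + h^4 - 7*h^3 - 8*h^2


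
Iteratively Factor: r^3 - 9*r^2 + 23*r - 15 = (r - 1)*(r^2 - 8*r + 15) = (r - 5)*(r - 1)*(r - 3)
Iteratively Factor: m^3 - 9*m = (m)*(m^2 - 9) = m*(m + 3)*(m - 3)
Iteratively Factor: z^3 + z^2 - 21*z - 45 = (z - 5)*(z^2 + 6*z + 9) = (z - 5)*(z + 3)*(z + 3)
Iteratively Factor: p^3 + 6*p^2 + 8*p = (p + 4)*(p^2 + 2*p) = (p + 2)*(p + 4)*(p)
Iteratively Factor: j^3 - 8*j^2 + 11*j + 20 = (j + 1)*(j^2 - 9*j + 20) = (j - 4)*(j + 1)*(j - 5)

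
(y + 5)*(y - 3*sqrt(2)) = y^2 - 3*sqrt(2)*y + 5*y - 15*sqrt(2)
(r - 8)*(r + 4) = r^2 - 4*r - 32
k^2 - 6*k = k*(k - 6)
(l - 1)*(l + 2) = l^2 + l - 2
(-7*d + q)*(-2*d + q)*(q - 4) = 14*d^2*q - 56*d^2 - 9*d*q^2 + 36*d*q + q^3 - 4*q^2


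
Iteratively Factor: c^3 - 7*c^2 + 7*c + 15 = (c - 5)*(c^2 - 2*c - 3) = (c - 5)*(c - 3)*(c + 1)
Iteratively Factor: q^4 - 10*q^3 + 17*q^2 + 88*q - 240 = (q - 4)*(q^3 - 6*q^2 - 7*q + 60) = (q - 4)*(q + 3)*(q^2 - 9*q + 20) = (q - 4)^2*(q + 3)*(q - 5)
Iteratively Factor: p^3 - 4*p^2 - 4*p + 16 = (p - 4)*(p^2 - 4) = (p - 4)*(p + 2)*(p - 2)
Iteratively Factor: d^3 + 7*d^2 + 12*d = (d)*(d^2 + 7*d + 12) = d*(d + 4)*(d + 3)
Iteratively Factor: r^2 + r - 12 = (r - 3)*(r + 4)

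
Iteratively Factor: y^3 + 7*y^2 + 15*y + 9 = (y + 3)*(y^2 + 4*y + 3) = (y + 3)^2*(y + 1)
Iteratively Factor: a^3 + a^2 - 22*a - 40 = (a + 4)*(a^2 - 3*a - 10) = (a + 2)*(a + 4)*(a - 5)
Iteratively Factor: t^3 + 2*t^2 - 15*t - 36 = (t + 3)*(t^2 - t - 12) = (t - 4)*(t + 3)*(t + 3)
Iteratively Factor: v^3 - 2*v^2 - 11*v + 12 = (v - 4)*(v^2 + 2*v - 3) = (v - 4)*(v + 3)*(v - 1)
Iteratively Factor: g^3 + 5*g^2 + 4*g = (g)*(g^2 + 5*g + 4) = g*(g + 4)*(g + 1)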